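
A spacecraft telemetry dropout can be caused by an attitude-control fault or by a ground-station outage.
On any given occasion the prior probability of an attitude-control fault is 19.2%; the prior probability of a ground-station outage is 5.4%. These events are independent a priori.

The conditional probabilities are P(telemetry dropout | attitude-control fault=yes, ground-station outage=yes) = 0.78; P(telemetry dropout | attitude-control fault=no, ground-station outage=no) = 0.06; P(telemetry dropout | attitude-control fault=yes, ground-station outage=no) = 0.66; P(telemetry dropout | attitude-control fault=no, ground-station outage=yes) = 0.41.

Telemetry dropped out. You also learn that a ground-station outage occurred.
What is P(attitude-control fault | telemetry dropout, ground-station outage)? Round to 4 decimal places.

P(attitude-control fault | telemetry dropout, ground-station outage) ≈ 0.3113

By total probability over both values of attitude-control fault:
  P(telemetry dropout | ground-station outage) = 0.41×0.808 + 0.78×0.192
        = 0.331280 + 0.149760 = 0.481040
The terms with attitude-control fault present sum to 0.149760, so
  P(attitude-control fault | telemetry dropout, ground-station outage) = 0.149760 / 0.481040 ≈ 0.3113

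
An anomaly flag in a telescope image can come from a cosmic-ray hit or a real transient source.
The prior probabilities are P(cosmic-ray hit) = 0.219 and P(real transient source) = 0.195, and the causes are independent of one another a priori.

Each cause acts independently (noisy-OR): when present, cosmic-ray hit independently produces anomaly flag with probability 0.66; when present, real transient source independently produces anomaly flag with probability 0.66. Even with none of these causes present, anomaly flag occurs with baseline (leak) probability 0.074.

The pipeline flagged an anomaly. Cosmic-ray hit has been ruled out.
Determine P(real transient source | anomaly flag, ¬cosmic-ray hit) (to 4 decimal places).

Under noisy-OR, P(anomaly flag | causes) = 1 − (1−0.074)·∏(1−qᵢ) over the active causes.
P(anomaly flag | ¬cosmic-ray hit) = 0.074·0.805 + 0.68516·0.195 = 0.059570 + 0.133606 = 0.193176
The real transient source-present share is 0.68516·0.195 = 0.133606.
Hence the posterior is 0.133606/0.193176 ≈ 0.6916.

P(real transient source | anomaly flag, ¬cosmic-ray hit) ≈ 0.6916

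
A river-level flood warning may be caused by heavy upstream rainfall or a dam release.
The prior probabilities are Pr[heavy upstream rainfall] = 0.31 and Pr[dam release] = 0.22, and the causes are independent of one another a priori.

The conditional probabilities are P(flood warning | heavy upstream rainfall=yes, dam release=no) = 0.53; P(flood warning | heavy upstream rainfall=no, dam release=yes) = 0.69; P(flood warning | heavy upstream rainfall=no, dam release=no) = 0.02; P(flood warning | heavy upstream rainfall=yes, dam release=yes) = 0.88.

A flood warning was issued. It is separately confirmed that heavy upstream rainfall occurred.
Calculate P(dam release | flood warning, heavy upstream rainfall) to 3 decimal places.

P(dam release | flood warning, heavy upstream rainfall) ≈ 0.319

P(flood warning | heavy upstream rainfall) = 0.53*0.78 + 0.88*0.22 = 0.413400 + 0.193600 = 0.607000
Of this, 0.193600 comes from 0.88*0.22 (the dam release=true cases).
So P(dam release | flood warning, heavy upstream rainfall) = 0.193600/0.607000 ≈ 0.319.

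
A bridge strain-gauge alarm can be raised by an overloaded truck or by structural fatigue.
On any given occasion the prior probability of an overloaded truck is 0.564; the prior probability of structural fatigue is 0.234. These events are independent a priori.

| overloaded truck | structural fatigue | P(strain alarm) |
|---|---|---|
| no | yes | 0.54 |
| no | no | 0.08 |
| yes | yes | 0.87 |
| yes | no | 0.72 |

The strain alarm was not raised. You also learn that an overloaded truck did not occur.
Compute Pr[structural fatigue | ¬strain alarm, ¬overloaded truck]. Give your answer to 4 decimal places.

P(¬strain alarm | ¬overloaded truck) = 0.92×0.766 + 0.46×0.234 = 0.704720 + 0.107640 = 0.812360
Of this, 0.107640 comes from 0.46×0.234 (the structural fatigue=true cases).
Hence the posterior is 0.107640/0.812360 ≈ 0.1325.

Pr[structural fatigue | ¬strain alarm, ¬overloaded truck] ≈ 0.1325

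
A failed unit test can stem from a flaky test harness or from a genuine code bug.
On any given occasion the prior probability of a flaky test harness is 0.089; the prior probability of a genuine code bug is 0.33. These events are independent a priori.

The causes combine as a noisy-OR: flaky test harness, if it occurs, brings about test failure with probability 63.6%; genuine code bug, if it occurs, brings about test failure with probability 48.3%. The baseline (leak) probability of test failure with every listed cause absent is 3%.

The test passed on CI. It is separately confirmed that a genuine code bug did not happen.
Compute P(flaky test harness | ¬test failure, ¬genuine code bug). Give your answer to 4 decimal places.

P(flaky test harness | ¬test failure, ¬genuine code bug) ≈ 0.0343

Under noisy-OR, P(test failure | causes) = 1 − (1−0.03)·∏(1−qᵢ) over the active causes.
Enumerate both values of flaky test harness and weight by the priors:
  P(¬test failure | ¬genuine code bug) = 0.97*0.911 + 0.35308*0.089
        = 0.883670 + 0.031424 = 0.915094
Configurations with flaky test harness contribute 0.031424, so
  P(flaky test harness | ¬test failure, ¬genuine code bug) = 0.031424 / 0.915094 ≈ 0.0343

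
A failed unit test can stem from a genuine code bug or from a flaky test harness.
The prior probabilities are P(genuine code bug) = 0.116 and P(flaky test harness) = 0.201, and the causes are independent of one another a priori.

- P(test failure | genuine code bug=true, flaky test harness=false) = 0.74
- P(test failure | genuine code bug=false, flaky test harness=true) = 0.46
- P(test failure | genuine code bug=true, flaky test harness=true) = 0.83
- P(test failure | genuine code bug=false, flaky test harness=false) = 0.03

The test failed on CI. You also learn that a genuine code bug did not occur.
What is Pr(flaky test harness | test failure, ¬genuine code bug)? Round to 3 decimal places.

Pr(flaky test harness | test failure, ¬genuine code bug) ≈ 0.794

P(test failure | ¬genuine code bug) = 0.03×0.799 + 0.46×0.201 = 0.023970 + 0.092460 = 0.116430
The flaky test harness-present share is 0.46×0.201 = 0.092460.
Hence the posterior is 0.092460/0.116430 ≈ 0.794.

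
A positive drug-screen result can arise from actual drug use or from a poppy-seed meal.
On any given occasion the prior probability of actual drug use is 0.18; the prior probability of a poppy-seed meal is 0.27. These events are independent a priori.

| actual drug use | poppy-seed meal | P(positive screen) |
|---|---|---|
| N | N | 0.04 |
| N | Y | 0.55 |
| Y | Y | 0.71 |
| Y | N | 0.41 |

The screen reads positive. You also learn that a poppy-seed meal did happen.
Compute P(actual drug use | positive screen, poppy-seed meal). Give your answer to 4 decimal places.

P(positive screen | poppy-seed meal) = 0.55×0.82 + 0.71×0.18 = 0.451000 + 0.127800 = 0.578800
Of this, 0.127800 comes from 0.71×0.18 (the actual drug use=true cases).
P(actual drug use | positive screen, poppy-seed meal) = 0.127800 / 0.578800 ≈ 0.2208

P(actual drug use | positive screen, poppy-seed meal) ≈ 0.2208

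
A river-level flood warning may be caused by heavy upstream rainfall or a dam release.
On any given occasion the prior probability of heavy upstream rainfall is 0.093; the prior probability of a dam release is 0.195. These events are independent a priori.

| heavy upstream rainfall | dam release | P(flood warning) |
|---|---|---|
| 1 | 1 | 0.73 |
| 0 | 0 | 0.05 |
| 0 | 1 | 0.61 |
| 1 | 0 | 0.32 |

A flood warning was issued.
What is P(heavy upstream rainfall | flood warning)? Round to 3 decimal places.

P(flood warning) = 0.05×0.907×0.805 + 0.61×0.907×0.195 + 0.32×0.093×0.805 + 0.73×0.093×0.195 = 0.036507 + 0.107888 + 0.023957 + 0.013239 = 0.181591
The heavy upstream rainfall-present share is 0.023957 + 0.013239 = 0.037196.
P(heavy upstream rainfall | flood warning) = 0.037196 / 0.181591 ≈ 0.205

P(heavy upstream rainfall | flood warning) ≈ 0.205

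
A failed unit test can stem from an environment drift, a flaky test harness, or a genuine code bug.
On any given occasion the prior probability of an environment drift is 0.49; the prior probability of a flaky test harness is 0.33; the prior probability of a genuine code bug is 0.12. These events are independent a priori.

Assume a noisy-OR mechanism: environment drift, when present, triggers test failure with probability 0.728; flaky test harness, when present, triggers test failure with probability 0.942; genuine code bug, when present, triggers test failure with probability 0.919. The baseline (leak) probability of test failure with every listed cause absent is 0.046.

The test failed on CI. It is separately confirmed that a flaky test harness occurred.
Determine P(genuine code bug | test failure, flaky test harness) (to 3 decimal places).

P(genuine code bug | test failure, flaky test harness) ≈ 0.124

Under noisy-OR, P(test failure | causes) = 1 − (1−0.046)·∏(1−qᵢ) over the active causes.
Sum P(test failure|·) weighted by the priors over the 4 (environment drift, genuine code bug) configurations:
  P(test failure | flaky test harness) = 0.944668×0.51×0.88 + 0.995518×0.51×0.12 + 0.98495×0.49×0.88 + 0.998781×0.49×0.12
        = 0.423967 + 0.060926 + 0.424710 + 0.058728 = 0.968331
The terms with genuine code bug present sum to 0.119654, so
  P(genuine code bug | test failure, flaky test harness) = 0.119654 / 0.968331 ≈ 0.124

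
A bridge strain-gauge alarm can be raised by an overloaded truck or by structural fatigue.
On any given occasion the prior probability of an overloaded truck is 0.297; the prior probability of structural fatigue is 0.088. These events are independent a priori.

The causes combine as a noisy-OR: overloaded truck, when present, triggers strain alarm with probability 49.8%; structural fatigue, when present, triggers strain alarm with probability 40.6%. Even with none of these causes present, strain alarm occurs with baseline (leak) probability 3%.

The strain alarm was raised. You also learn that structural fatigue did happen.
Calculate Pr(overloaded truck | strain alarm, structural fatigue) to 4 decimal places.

Pr(overloaded truck | strain alarm, structural fatigue) ≈ 0.4147

Under noisy-OR, P(strain alarm | causes) = 1 − (1−0.03)·∏(1−qᵢ) over the active causes.
Numerator (weight on configurations with overloaded truck): 0.710758*0.297 = 0.211095
The normalizing constant is 0.42382*0.703 + 0.710758*0.297 = 0.509040
P(overloaded truck | strain alarm, structural fatigue) = 0.211095/0.509040 ≈ 0.4147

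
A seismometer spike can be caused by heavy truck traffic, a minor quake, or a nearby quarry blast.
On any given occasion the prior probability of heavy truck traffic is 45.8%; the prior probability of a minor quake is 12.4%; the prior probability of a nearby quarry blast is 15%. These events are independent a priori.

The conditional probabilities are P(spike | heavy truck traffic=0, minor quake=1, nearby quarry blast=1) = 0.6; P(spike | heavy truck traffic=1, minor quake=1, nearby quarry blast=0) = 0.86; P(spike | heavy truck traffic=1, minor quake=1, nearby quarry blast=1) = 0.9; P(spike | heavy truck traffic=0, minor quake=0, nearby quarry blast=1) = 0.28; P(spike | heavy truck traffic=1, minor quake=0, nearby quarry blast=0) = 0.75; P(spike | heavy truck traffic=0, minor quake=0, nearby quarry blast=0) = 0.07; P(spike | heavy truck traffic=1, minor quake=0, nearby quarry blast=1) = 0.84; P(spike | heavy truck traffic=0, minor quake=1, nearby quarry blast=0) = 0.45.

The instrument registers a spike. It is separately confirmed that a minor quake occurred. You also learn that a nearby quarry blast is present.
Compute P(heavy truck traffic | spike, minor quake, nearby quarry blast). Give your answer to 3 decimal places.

P(heavy truck traffic | spike, minor quake, nearby quarry blast) ≈ 0.559

By total probability over both values of heavy truck traffic:
  P(spike | minor quake, nearby quarry blast) = 0.6*0.542 + 0.9*0.458
        = 0.325200 + 0.412200 = 0.737400
Configurations with heavy truck traffic contribute 0.412200, so
  P(heavy truck traffic | spike, minor quake, nearby quarry blast) = 0.412200 / 0.737400 ≈ 0.559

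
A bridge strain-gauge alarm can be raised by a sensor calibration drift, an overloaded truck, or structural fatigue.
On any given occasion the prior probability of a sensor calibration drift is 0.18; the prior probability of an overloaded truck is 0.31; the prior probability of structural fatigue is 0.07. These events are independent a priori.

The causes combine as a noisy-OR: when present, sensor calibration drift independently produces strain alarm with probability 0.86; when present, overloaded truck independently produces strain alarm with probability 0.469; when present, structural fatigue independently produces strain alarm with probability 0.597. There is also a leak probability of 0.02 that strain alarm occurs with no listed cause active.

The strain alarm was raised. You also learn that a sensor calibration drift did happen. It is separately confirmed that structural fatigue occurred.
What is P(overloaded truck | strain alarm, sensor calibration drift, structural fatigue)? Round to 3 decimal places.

P(overloaded truck | strain alarm, sensor calibration drift, structural fatigue) ≈ 0.316

Under noisy-OR, P(strain alarm | causes) = 1 − (1−0.02)·∏(1−qᵢ) over the active causes.
Weight on overloaded truck=true, given the evidence: 0.97064×0.31 = 0.300898
Normalizer over all consistent configurations: 0.944708×0.69 + 0.97064×0.31 = 0.952747
Posterior = 0.300898 / 0.952747 ≈ 0.316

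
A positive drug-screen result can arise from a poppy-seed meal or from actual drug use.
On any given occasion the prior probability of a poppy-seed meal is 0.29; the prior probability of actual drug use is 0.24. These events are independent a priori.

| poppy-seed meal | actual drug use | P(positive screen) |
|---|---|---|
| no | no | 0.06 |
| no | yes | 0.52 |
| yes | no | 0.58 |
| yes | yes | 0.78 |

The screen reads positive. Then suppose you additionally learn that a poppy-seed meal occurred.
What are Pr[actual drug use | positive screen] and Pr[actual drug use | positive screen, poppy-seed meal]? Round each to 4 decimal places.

Weight on actual drug use=true, given the evidence: 0.088608 + 0.054288 = 0.142896
Normalizer over all consistent configurations: 0.06*0.71*0.76 + 0.52*0.71*0.24 + 0.58*0.29*0.76 + 0.78*0.29*0.24 = 0.303104
P(actual drug use | positive screen) = 0.142896/0.303104 ≈ 0.4714

Now also conditioning on poppy-seed meal=true:
By total probability over both values of actual drug use:
  P(positive screen | poppy-seed meal) = 0.58*0.76 + 0.78*0.24
        = 0.440800 + 0.187200 = 0.628000
Configurations with actual drug use contribute 0.187200, so
  P(actual drug use | positive screen, poppy-seed meal) = 0.187200 / 0.628000 ≈ 0.2981
The drop from 0.4714 to 0.2981 is the explaining-away (discounting) effect.

Pr[actual drug use | positive screen] ≈ 0.4714; Pr[actual drug use | positive screen, poppy-seed meal] ≈ 0.2981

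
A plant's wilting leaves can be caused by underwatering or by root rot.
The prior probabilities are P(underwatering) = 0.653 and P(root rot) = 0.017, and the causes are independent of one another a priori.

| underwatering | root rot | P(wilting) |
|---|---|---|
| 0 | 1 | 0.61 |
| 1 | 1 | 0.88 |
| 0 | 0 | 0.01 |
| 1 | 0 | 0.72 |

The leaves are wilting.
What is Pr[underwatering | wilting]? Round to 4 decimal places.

Weight on underwatering=true, given the evidence: 0.462167 + 0.009769 = 0.471936
Normalizer over all consistent configurations: 0.01·0.347·0.983 + 0.61·0.347·0.017 + 0.72·0.653·0.983 + 0.88·0.653·0.017 = 0.478945
P(underwatering | wilting) = 0.471936/0.478945 ≈ 0.9854

Pr[underwatering | wilting] ≈ 0.9854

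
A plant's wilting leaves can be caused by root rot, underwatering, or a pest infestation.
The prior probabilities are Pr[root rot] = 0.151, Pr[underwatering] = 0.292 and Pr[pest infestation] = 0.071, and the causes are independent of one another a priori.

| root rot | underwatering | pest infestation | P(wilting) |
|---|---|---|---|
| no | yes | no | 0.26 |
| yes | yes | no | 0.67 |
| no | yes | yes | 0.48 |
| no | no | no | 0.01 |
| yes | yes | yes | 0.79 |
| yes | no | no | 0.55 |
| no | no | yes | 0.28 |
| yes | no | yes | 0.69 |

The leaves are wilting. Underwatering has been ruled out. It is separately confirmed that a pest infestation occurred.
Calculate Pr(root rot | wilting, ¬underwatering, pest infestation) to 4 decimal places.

Weight on root rot=true, given the evidence: 0.69×0.151 = 0.104190
Denominator P(wilting | ¬underwatering, pest infestation): 0.28×0.849 + 0.69×0.151 = 0.341910
Posterior = 0.104190 / 0.341910 ≈ 0.3047

Pr(root rot | wilting, ¬underwatering, pest infestation) ≈ 0.3047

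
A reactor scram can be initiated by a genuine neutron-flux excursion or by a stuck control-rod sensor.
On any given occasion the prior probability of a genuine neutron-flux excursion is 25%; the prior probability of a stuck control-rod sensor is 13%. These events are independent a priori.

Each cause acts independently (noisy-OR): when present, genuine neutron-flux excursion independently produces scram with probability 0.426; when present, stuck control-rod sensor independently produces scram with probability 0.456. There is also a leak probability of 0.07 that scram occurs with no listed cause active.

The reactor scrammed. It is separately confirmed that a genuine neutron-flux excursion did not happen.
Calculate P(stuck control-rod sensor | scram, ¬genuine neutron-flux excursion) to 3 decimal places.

P(stuck control-rod sensor | scram, ¬genuine neutron-flux excursion) ≈ 0.513

Under noisy-OR, P(scram | causes) = 1 − (1−0.07)·∏(1−qᵢ) over the active causes.
By total probability over both values of stuck control-rod sensor:
  P(scram | ¬genuine neutron-flux excursion) = 0.07*0.87 + 0.49408*0.13
        = 0.060900 + 0.064230 = 0.125130
Configurations with stuck control-rod sensor contribute 0.064230, so
  P(stuck control-rod sensor | scram, ¬genuine neutron-flux excursion) = 0.064230 / 0.125130 ≈ 0.513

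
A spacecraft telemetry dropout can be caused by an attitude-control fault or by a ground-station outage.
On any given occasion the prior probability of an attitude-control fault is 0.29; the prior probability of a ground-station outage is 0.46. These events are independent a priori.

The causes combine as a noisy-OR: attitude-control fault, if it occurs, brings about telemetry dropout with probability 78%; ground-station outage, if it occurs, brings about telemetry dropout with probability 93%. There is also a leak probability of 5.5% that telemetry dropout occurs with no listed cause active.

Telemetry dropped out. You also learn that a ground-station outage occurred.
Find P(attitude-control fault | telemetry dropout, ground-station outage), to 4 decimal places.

P(attitude-control fault | telemetry dropout, ground-station outage) ≈ 0.3012

Under noisy-OR, P(telemetry dropout | causes) = 1 − (1−0.055)·∏(1−qᵢ) over the active causes.
Weight on attitude-control fault=true, given the evidence: 0.985447·0.29 = 0.285780
The normalizing constant is 0.93385·0.71 + 0.985447·0.29 = 0.948813
P(attitude-control fault | telemetry dropout, ground-station outage) = 0.285780/0.948813 ≈ 0.3012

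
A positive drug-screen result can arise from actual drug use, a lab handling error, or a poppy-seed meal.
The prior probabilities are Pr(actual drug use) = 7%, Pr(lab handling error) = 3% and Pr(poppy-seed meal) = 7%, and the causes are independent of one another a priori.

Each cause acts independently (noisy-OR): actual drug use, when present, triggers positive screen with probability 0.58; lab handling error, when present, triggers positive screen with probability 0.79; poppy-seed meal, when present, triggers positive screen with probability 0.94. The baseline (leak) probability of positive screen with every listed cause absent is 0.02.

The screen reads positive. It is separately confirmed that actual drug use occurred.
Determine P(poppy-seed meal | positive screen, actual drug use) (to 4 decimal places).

P(poppy-seed meal | positive screen, actual drug use) ≈ 0.1094

Under noisy-OR, P(positive screen | causes) = 1 − (1−0.02)·∏(1−qᵢ) over the active causes.
Weight on poppy-seed meal=true, given the evidence: 0.066223 + 0.002089 = 0.068312
The normalizing constant is 0.5884×0.97×0.93 + 0.975304×0.97×0.07 + 0.913564×0.03×0.93 + 0.994814×0.03×0.07 = 0.624596
P(poppy-seed meal | positive screen, actual drug use) = 0.068312/0.624596 ≈ 0.1094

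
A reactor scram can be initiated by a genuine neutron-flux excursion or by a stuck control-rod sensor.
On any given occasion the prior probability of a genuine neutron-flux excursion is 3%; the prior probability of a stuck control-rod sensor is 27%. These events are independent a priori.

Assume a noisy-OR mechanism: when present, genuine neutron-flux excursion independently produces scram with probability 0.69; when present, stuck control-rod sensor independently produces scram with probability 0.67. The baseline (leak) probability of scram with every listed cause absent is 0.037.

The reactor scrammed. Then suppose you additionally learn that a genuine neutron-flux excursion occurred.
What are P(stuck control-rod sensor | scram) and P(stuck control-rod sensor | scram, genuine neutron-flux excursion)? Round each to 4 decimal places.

P(stuck control-rod sensor | scram) ≈ 0.8173; P(stuck control-rod sensor | scram, genuine neutron-flux excursion) ≈ 0.3222

Under noisy-OR, P(scram | causes) = 1 − (1−0.037)·∏(1−qᵢ) over the active causes.
Sum P(scram|·) weighted by the priors over the 4 (genuine neutron-flux excursion, stuck control-rod sensor) configurations:
  P(scram) = 0.037·0.97·0.73 + 0.68221·0.97·0.27 + 0.70147·0.03·0.73 + 0.901485·0.03·0.27
        = 0.026200 + 0.178671 + 0.015362 + 0.007302 = 0.227535
The terms with stuck control-rod sensor present sum to 0.185973, so
  P(stuck control-rod sensor | scram) = 0.185973 / 0.227535 ≈ 0.8173

Now also conditioning on genuine neutron-flux excursion=true:
P(scram | genuine neutron-flux excursion) = 0.70147*0.73 + 0.901485*0.27 = 0.512073 + 0.243401 = 0.755474
Restricting to configurations with stuck control-rod sensor present: 0.901485*0.27 = 0.243401.
So P(stuck control-rod sensor | scram, genuine neutron-flux excursion) = 0.243401/0.755474 ≈ 0.3222.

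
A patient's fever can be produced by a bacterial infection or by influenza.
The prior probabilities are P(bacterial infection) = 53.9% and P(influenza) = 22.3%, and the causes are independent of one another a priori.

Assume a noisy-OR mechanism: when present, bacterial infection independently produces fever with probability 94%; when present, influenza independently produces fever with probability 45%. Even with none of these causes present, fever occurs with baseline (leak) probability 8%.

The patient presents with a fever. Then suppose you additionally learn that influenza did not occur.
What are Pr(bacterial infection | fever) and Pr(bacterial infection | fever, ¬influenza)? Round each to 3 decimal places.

Under noisy-OR, P(fever | causes) = 1 − (1−0.08)·∏(1−qᵢ) over the active causes.
P(fever) = 0.08×0.461×0.777 + 0.494×0.461×0.223 + 0.9448×0.539×0.777 + 0.96964×0.539×0.223 = 0.028656 + 0.050785 + 0.395685 + 0.116548 = 0.591674
Of this, 0.512233 comes from 0.395685 + 0.116548 (the bacterial infection=true cases).
Hence the posterior is 0.512233/0.591674 ≈ 0.866.

Now condition on the additional information:
P(fever | ¬influenza) = 0.08×0.461 + 0.9448×0.539 = 0.036880 + 0.509247 = 0.546127
Restricting to configurations with bacterial infection present: 0.9448×0.539 = 0.509247.
P(bacterial infection | fever, ¬influenza) = 0.509247 / 0.546127 ≈ 0.932

Pr(bacterial infection | fever) ≈ 0.866; Pr(bacterial infection | fever, ¬influenza) ≈ 0.932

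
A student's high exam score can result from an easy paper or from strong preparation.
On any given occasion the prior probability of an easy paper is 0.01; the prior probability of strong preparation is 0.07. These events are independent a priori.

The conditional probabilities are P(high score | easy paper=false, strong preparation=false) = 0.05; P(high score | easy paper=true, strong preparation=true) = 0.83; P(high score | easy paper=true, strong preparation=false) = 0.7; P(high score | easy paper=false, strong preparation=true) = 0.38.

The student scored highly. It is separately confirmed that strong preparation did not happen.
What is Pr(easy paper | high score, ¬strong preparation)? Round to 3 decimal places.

P(high score | ¬strong preparation) = 0.05×0.99 + 0.7×0.01 = 0.049500 + 0.007000 = 0.056500
Restricting to configurations with easy paper present: 0.7×0.01 = 0.007000.
So P(easy paper | high score, ¬strong preparation) = 0.007000/0.056500 ≈ 0.124.

Pr(easy paper | high score, ¬strong preparation) ≈ 0.124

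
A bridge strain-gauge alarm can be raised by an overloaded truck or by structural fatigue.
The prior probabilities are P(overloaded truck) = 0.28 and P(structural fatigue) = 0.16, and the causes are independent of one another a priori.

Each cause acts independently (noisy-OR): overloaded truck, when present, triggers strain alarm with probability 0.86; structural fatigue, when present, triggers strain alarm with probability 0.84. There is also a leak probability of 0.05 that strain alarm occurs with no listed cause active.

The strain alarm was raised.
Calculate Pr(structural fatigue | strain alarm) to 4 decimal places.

Under noisy-OR, P(strain alarm | causes) = 1 − (1−0.05)·∏(1−qᵢ) over the active causes.
P(strain alarm) = 0.05×0.72×0.84 + 0.848×0.72×0.16 + 0.867×0.28×0.84 + 0.97872×0.28×0.16 = 0.030240 + 0.097690 + 0.203918 + 0.043847 = 0.375695
Of this, 0.141537 comes from 0.097690 + 0.043847 (the structural fatigue=true cases).
Hence the posterior is 0.141537/0.375695 ≈ 0.3767.

Pr(structural fatigue | strain alarm) ≈ 0.3767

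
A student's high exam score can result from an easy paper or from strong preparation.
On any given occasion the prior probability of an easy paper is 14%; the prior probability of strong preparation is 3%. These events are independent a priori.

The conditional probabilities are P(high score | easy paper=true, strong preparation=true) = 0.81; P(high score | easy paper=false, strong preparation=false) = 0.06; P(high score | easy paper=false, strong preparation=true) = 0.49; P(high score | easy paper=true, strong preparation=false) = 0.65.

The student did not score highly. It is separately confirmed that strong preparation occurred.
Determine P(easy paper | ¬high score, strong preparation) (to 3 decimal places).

P(easy paper | ¬high score, strong preparation) ≈ 0.057

By total probability over both values of easy paper:
  P(¬high score | strong preparation) = 0.51·0.86 + 0.19·0.14
        = 0.438600 + 0.026600 = 0.465200
Keeping only the easy paper-present terms gives 0.026600, so
  P(easy paper | ¬high score, strong preparation) = 0.026600 / 0.465200 ≈ 0.057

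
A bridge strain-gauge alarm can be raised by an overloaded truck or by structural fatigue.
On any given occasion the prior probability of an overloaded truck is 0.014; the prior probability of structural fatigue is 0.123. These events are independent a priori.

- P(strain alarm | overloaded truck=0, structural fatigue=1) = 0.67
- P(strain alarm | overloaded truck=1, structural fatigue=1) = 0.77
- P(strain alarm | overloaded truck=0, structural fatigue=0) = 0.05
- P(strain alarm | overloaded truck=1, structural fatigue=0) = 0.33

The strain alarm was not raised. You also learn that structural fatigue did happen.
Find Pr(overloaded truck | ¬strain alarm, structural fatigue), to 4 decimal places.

P(¬strain alarm | structural fatigue) = 0.33*0.986 + 0.23*0.014 = 0.325380 + 0.003220 = 0.328600
Of this, 0.003220 comes from 0.23*0.014 (the overloaded truck=true cases).
Hence the posterior is 0.003220/0.328600 ≈ 0.0098.

Pr(overloaded truck | ¬strain alarm, structural fatigue) ≈ 0.0098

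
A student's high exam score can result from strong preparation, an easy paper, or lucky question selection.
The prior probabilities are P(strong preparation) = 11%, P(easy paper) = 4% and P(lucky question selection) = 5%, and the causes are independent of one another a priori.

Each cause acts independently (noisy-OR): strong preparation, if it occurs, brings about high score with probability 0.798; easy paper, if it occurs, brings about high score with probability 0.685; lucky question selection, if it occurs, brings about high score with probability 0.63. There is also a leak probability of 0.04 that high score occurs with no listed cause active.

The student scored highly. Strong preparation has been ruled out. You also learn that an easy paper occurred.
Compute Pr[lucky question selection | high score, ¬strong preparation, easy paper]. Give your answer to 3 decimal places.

Pr[lucky question selection | high score, ¬strong preparation, easy paper] ≈ 0.063

Under noisy-OR, P(high score | causes) = 1 − (1−0.04)·∏(1−qᵢ) over the active causes.
Numerator (weight on configurations with lucky question selection): 0.888112×0.05 = 0.044406
Normalizer over all consistent configurations: 0.6976×0.95 + 0.888112×0.05 = 0.707126
Posterior = 0.044406 / 0.707126 ≈ 0.063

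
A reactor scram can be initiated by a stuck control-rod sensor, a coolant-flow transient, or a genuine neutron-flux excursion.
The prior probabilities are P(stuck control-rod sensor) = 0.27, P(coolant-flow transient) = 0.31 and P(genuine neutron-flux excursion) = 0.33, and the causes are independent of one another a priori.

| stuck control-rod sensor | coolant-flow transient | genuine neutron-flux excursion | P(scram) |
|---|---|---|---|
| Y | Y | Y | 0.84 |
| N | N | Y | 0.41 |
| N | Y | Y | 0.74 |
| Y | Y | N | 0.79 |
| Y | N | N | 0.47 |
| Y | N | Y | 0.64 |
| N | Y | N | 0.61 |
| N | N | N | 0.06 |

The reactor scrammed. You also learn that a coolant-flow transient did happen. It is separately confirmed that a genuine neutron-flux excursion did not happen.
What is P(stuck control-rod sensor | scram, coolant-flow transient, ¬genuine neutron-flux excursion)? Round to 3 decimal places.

P(stuck control-rod sensor | scram, coolant-flow transient, ¬genuine neutron-flux excursion) ≈ 0.324

P(scram | coolant-flow transient, ¬genuine neutron-flux excursion) = 0.61*0.73 + 0.79*0.27 = 0.445300 + 0.213300 = 0.658600
Restricting to configurations with stuck control-rod sensor present: 0.79*0.27 = 0.213300.
Hence the posterior is 0.213300/0.658600 ≈ 0.324.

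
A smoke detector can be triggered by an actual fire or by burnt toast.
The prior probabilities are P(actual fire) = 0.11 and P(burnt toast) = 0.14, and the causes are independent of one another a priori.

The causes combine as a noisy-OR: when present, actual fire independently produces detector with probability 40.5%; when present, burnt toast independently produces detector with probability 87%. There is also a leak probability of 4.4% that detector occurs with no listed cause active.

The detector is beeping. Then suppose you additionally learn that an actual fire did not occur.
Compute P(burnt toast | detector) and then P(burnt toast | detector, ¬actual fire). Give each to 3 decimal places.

P(burnt toast | detector) ≈ 0.624; P(burnt toast | detector, ¬actual fire) ≈ 0.764

Under noisy-OR, P(detector | causes) = 1 − (1−0.044)·∏(1−qᵢ) over the active causes.
P(detector) = 0.044×0.89×0.86 + 0.87572×0.89×0.14 + 0.43118×0.11×0.86 + 0.926053×0.11×0.14 = 0.033678 + 0.109115 + 0.040790 + 0.014261 = 0.197844
Of this, 0.123376 comes from 0.109115 + 0.014261 (the burnt toast=true cases).
P(burnt toast | detector) = 0.123376 / 0.197844 ≈ 0.624

Now also conditioning on actual fire≠true:
P(detector | ¬actual fire) = 0.044*0.86 + 0.87572*0.14 = 0.037840 + 0.122601 = 0.160441
The burnt toast-present share is 0.87572*0.14 = 0.122601.
So P(burnt toast | detector, ¬actual fire) = 0.122601/0.160441 ≈ 0.764.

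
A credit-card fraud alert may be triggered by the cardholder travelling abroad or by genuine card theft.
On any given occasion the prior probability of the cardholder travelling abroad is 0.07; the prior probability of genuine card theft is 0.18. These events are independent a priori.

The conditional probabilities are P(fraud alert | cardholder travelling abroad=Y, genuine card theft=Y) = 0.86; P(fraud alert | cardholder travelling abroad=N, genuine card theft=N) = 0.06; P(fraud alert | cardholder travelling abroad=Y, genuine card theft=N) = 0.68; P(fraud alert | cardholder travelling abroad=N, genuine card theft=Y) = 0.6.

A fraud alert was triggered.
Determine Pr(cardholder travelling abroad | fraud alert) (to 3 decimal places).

Sum P(fraud alert|·) weighted by the priors over the 4 (cardholder travelling abroad, genuine card theft) configurations:
  P(fraud alert) = 0.06*0.93*0.82 + 0.6*0.93*0.18 + 0.68*0.07*0.82 + 0.86*0.07*0.18
        = 0.045756 + 0.100440 + 0.039032 + 0.010836 = 0.196064
Keeping only the cardholder travelling abroad-present terms gives 0.049868, so
  P(cardholder travelling abroad | fraud alert) = 0.049868 / 0.196064 ≈ 0.254

Pr(cardholder travelling abroad | fraud alert) ≈ 0.254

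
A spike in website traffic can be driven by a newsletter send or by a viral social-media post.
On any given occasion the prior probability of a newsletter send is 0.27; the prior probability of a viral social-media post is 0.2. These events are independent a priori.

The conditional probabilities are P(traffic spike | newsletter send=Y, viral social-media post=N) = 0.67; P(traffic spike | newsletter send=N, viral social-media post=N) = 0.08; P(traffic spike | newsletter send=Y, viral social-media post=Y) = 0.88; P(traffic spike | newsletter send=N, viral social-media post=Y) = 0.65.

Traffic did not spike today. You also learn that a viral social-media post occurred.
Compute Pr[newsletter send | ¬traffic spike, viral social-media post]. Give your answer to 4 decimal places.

By total probability over both values of newsletter send:
  P(¬traffic spike | viral social-media post) = 0.35×0.73 + 0.12×0.27
        = 0.255500 + 0.032400 = 0.287900
Configurations with newsletter send contribute 0.032400, so
  P(newsletter send | ¬traffic spike, viral social-media post) = 0.032400 / 0.287900 ≈ 0.1125

Pr[newsletter send | ¬traffic spike, viral social-media post] ≈ 0.1125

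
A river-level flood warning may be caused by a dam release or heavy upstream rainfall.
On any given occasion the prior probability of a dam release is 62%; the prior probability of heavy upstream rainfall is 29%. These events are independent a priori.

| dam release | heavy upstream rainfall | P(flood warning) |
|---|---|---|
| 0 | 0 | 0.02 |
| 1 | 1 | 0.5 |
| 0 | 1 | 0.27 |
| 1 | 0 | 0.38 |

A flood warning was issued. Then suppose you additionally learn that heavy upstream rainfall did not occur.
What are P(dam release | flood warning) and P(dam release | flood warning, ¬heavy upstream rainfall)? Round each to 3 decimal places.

Numerator (weight on configurations with dam release): 0.167276 + 0.089900 = 0.257176
The normalizing constant is 0.02×0.38×0.71 + 0.27×0.38×0.29 + 0.38×0.62×0.71 + 0.5×0.62×0.29 = 0.292326
P(dam release | flood warning) = 0.257176/0.292326 ≈ 0.880

With the extra evidence:
By total probability over both values of dam release:
  P(flood warning | ¬heavy upstream rainfall) = 0.02·0.38 + 0.38·0.62
        = 0.007600 + 0.235600 = 0.243200
The terms with dam release present sum to 0.235600, so
  P(dam release | flood warning, ¬heavy upstream rainfall) = 0.235600 / 0.243200 ≈ 0.969

P(dam release | flood warning) ≈ 0.880; P(dam release | flood warning, ¬heavy upstream rainfall) ≈ 0.969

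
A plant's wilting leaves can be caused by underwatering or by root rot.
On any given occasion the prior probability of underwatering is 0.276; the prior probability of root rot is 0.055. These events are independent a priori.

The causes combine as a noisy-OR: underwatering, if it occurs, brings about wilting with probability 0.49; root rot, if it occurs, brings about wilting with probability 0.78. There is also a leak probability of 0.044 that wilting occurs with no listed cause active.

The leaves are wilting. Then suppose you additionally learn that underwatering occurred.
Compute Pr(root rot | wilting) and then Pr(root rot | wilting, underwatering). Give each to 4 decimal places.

Pr(root rot | wilting) ≈ 0.2155; Pr(root rot | wilting, underwatering) ≈ 0.0921

Under noisy-OR, P(wilting | causes) = 1 − (1−0.044)·∏(1−qᵢ) over the active causes.
P(wilting) = 0.044*0.724*0.945 + 0.78968*0.724*0.055 + 0.51244*0.276*0.945 + 0.892737*0.276*0.055 = 0.030104 + 0.031445 + 0.133655 + 0.013552 = 0.208756
The root rot-present share is 0.031445 + 0.013552 = 0.044997.
So P(root rot | wilting) = 0.044997/0.208756 ≈ 0.2155.

Now condition on the additional information:
By total probability over both values of root rot:
  P(wilting | underwatering) = 0.51244·0.945 + 0.892737·0.055
        = 0.484256 + 0.049101 = 0.533357
Configurations with root rot contribute 0.049101, so
  P(root rot | wilting, underwatering) = 0.049101 / 0.533357 ≈ 0.0921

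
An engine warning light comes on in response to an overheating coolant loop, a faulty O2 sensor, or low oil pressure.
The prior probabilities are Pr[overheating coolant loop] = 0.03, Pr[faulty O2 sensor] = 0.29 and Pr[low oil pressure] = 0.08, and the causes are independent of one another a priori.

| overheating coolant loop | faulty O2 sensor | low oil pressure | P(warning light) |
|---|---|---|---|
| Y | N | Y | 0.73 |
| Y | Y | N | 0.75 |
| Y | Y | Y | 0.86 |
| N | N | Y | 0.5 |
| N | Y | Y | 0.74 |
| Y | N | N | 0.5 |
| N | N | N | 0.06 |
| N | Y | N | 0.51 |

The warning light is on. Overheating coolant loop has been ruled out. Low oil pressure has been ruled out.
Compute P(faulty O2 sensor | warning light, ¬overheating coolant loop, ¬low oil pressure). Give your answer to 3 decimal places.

P(faulty O2 sensor | warning light, ¬overheating coolant loop, ¬low oil pressure) ≈ 0.776

Weight on faulty O2 sensor=true, given the evidence: 0.51·0.29 = 0.147900
The normalizing constant is 0.06·0.71 + 0.51·0.29 = 0.190500
P(faulty O2 sensor | warning light, ¬overheating coolant loop, ¬low oil pressure) = 0.147900/0.190500 ≈ 0.776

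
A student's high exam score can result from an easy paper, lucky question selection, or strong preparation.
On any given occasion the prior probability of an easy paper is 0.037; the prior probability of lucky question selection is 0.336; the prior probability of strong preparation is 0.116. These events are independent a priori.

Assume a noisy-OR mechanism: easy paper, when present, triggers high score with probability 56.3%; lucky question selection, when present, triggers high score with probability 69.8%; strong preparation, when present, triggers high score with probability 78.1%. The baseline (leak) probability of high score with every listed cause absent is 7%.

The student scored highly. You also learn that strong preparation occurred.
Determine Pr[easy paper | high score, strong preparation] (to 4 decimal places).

Under noisy-OR, P(high score | causes) = 1 − (1−0.07)·∏(1−qᵢ) over the active causes.
Sum P(high score|·) weighted by the priors over the 4 (easy paper, lucky question selection) configurations:
  P(high score | strong preparation) = 0.79633*0.963*0.664 + 0.938492*0.963*0.336 + 0.910996*0.037*0.664 + 0.973121*0.037*0.336
        = 0.509199 + 0.303666 + 0.022381 + 0.012098 = 0.847344
The terms with easy paper present sum to 0.034479, so
  P(easy paper | high score, strong preparation) = 0.034479 / 0.847344 ≈ 0.0407

Pr[easy paper | high score, strong preparation] ≈ 0.0407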